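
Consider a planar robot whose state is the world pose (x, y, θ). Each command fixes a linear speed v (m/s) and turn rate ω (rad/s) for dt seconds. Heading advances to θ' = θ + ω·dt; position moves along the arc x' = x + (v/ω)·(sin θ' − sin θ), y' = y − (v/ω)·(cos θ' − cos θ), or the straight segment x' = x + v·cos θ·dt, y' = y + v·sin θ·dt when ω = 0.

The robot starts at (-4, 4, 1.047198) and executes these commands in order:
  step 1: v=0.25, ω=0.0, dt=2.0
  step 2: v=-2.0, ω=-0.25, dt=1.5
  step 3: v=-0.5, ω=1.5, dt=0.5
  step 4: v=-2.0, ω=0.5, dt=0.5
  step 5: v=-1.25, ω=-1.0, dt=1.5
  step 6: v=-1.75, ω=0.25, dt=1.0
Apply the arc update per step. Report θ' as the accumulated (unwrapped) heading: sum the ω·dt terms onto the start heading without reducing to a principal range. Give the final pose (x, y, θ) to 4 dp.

(-8.5405, -0.9044, 0.4222)

step 1: θ'=1.0472 (straight) → pose (-3.7500, 4.4330, 1.0472)
step 2: θ'=0.6722 (R=8.0000) → pose (-5.6965, 2.1734, 0.6722)
step 3: θ'=1.4222 (R=-0.3333) → pose (-5.8186, 1.9619, 1.4222)
step 4: θ'=1.6722 (R=-4.0000) → pose (-5.8422, 0.9648, 1.6722)
step 5: θ'=0.1722 (R=1.2500) → pose (-6.8716, -0.3933, 0.1722)
step 6: θ'=0.4222 (R=-7.0000) → pose (-8.5405, -0.9044, 0.4222)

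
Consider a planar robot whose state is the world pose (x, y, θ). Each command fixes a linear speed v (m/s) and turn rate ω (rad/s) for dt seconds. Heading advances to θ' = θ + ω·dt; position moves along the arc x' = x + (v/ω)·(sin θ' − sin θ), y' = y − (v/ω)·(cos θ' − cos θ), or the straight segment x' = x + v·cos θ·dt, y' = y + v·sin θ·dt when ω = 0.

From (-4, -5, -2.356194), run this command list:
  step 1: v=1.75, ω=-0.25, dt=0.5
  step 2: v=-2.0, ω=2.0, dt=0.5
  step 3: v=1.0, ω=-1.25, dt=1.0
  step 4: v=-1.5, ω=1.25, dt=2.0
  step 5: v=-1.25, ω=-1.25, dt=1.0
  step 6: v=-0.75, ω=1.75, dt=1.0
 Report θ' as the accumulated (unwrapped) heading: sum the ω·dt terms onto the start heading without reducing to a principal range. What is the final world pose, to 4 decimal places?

step 1: θ'=-2.4812 (R=-7.0000) → pose (-4.6557, -5.5785, -2.4812)
step 2: θ'=-1.4812 (R=-1.0000) → pose (-4.2732, -4.6993, -1.4812)
step 3: θ'=-2.7312 (R=-0.8000) → pose (-4.7508, -5.5044, -2.7312)
step 4: θ'=-0.2312 (R=-1.2000) → pose (-4.9546, -3.2360, -0.2312)
step 5: θ'=-1.4812 (R=1.0000) → pose (-5.7214, -2.3521, -1.4812)
step 6: θ'=0.2688 (R=-0.4286) → pose (-6.2621, -1.9772, 0.2688)

(-6.2621, -1.9772, 0.2688)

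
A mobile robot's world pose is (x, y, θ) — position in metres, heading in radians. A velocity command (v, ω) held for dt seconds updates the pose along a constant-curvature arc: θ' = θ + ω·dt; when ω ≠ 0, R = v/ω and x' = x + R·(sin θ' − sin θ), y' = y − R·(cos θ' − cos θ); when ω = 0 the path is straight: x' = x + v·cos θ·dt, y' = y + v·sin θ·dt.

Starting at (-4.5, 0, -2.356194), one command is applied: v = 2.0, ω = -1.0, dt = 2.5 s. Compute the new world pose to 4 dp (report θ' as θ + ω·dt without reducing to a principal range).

(-7.8936, 1.7008, -4.8562)

θ' = -2.3562 + -1.0·2.5 = -4.8562
R = v/ω = 2.0/-1.0 = -2.0000
x' = -4.5 + -2.0000·(sin -4.8562 − sin -2.3562) = -7.8936
y' = 0 − -2.0000·(cos -4.8562 − cos -2.3562) = 1.7008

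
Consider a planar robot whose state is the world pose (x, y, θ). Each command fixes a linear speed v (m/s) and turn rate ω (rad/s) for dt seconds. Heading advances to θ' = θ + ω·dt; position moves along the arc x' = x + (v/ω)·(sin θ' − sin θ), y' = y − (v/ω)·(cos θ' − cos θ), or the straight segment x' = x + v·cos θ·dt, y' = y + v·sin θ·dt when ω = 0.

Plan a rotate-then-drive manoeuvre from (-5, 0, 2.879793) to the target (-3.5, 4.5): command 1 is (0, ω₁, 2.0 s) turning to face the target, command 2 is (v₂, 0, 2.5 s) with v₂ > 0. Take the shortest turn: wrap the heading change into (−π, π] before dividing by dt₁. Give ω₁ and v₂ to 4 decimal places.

ω₁ = -0.8154, v₂ = 1.8974

heading to target = atan2(4.5−0, -3.5−-5) = 1.2490
Δθ = wrap(1.2490 − 2.8798) = -1.6307; ω₁ = Δθ/dt₁ = -0.8154
distance = √((-3.5−-5)² + (4.5−0)²) = 4.7434; v₂ = distance/dt₂ = 1.8974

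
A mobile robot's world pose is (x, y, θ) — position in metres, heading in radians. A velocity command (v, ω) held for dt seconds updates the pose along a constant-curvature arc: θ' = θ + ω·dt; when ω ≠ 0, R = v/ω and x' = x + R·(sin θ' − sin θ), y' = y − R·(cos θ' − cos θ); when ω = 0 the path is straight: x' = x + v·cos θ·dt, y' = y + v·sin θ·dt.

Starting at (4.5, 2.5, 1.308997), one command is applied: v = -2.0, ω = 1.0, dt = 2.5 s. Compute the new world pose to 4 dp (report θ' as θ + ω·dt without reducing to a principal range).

(7.6698, 0.4115, 3.8090)

θ' = 1.3090 + 1.0·2.5 = 3.8090
R = v/ω = -2.0/1.0 = -2.0000
x' = 4.5 + -2.0000·(sin 3.8090 − sin 1.3090) = 7.6698
y' = 2.5 − -2.0000·(cos 3.8090 − cos 1.3090) = 0.4115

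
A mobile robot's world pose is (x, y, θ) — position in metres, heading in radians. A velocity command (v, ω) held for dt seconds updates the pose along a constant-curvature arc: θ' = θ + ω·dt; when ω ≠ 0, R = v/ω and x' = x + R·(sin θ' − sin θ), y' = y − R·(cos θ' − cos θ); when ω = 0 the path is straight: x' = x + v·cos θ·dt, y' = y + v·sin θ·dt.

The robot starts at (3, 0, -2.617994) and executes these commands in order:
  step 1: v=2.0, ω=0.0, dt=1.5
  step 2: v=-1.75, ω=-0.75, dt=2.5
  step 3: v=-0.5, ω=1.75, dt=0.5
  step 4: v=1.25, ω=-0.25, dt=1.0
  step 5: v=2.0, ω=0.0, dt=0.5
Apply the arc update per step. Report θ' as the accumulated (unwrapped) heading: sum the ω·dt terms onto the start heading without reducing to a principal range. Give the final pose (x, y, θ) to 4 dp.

step 1: θ'=-2.6180 (straight) → pose (0.4019, -1.5000, -2.6180)
step 2: θ'=-4.4930 (R=2.3333) → pose (3.8460, -3.0129, -4.4930)
step 3: θ'=-3.6180 (R=-0.2857) → pose (3.9938, -3.2046, -3.6180)
step 4: θ'=-3.8680 (R=-5.0000) → pose (2.9658, -2.4992, -3.8680)
step 5: θ'=-3.8680 (straight) → pose (2.2183, -1.8350, -3.8680)

(2.2183, -1.8350, -3.8680)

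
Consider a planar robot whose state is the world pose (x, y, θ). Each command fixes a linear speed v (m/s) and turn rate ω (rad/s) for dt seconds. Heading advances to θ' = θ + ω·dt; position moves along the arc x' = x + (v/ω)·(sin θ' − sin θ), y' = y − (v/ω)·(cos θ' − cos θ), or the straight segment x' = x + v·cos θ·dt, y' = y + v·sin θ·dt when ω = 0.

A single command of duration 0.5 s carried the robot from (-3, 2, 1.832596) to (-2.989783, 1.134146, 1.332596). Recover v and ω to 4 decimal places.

v = -1.7500, ω = -1.0000

Δθ = 1.332596 − 1.832596 = -0.500000
ω = Δθ/dt = -0.500000/0.5 = -1.0000
R = −Δy/(cos θ' − cos θ) = 1.7500
v = R·ω = 1.7500·-1.0000 = -1.7500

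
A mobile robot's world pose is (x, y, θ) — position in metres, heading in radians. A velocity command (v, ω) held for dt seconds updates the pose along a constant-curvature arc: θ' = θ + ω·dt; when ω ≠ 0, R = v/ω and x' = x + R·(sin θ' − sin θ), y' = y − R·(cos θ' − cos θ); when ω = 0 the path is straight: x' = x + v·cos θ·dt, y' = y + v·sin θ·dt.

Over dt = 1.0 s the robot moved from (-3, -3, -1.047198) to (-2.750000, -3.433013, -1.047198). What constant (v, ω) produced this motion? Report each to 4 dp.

v = 0.5000, ω = 0.0000

Δθ = -1.047198 − -1.047198 = 0.000000
ω = Δθ/dt = 0.000000/1.0 = 0.0000
ω = 0 → v = (Δx·cos θ + Δy·sin θ)/dt = 0.5000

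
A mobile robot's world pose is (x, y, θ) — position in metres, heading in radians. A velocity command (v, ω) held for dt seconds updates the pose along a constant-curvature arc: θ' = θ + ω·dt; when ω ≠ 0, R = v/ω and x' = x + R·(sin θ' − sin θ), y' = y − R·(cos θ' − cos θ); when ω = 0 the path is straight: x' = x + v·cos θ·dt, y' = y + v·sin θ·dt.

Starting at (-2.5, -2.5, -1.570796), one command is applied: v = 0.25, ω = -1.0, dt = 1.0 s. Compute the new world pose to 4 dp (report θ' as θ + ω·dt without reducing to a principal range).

θ' = -1.5708 + -1.0·1.0 = -2.5708
R = v/ω = 0.25/-1.0 = -0.2500
x' = -2.5 + -0.2500·(sin -2.5708 − sin -1.5708) = -2.6149
y' = -2.5 − -0.2500·(cos -2.5708 − cos -1.5708) = -2.7104

(-2.6149, -2.7104, -2.5708)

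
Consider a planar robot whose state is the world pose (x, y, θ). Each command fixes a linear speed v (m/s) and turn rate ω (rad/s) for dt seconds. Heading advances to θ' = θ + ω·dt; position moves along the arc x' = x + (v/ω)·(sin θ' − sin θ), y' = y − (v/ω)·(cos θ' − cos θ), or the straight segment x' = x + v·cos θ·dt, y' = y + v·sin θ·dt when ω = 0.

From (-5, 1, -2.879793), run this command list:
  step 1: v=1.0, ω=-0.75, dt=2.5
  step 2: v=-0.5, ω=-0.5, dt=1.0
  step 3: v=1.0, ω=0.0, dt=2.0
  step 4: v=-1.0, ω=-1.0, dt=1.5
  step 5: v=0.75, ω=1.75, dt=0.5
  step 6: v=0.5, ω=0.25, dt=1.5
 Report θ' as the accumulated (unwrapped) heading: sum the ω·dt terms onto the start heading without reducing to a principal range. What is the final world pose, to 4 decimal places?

step 1: θ'=-4.7548 (R=-1.3333) → pose (-6.6772, 2.3444, -4.7548)
step 2: θ'=-5.2548 (R=1.0000) → pose (-6.8199, 1.8706, -5.2548)
step 3: θ'=-5.2548 (straight) → pose (-5.7875, 3.5836, -5.2548)
step 4: θ'=-6.7548 (R=1.0000) → pose (-7.0983, 3.2089, -6.7548)
step 5: θ'=-5.8798 (R=0.4286) → pose (-6.7353, 3.1965, -5.8798)
step 6: θ'=-5.5048 (R=2.0000) → pose (-6.1161, 3.6119, -5.5048)

(-6.1161, 3.6119, -5.5048)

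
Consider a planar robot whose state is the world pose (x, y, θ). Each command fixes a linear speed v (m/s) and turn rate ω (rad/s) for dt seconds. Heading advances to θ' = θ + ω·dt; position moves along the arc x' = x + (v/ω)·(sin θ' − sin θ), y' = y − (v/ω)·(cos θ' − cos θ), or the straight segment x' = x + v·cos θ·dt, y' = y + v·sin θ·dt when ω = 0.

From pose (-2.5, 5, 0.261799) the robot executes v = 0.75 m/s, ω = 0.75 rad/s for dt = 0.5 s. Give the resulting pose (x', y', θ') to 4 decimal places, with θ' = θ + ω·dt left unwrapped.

(-2.1642, 5.1619, 0.6368)

θ' = 0.2618 + 0.75·0.5 = 0.6368
R = v/ω = 0.75/0.75 = 1.0000
x' = -2.5 + 1.0000·(sin 0.6368 − sin 0.2618) = -2.1642
y' = 5 − 1.0000·(cos 0.6368 − cos 0.2618) = 5.1619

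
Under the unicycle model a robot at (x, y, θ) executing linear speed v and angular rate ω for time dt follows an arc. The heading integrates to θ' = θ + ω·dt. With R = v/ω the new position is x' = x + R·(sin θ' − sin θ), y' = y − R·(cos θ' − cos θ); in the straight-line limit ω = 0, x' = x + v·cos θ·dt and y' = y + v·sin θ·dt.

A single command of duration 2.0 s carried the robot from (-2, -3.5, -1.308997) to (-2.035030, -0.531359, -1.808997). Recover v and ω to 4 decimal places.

Δθ = -1.808997 − -1.308997 = -0.500000
ω = Δθ/dt = -0.500000/2.0 = -0.2500
R = −Δy/(cos θ' − cos θ) = 6.0000
v = R·ω = 6.0000·-0.2500 = -1.5000

v = -1.5000, ω = -0.2500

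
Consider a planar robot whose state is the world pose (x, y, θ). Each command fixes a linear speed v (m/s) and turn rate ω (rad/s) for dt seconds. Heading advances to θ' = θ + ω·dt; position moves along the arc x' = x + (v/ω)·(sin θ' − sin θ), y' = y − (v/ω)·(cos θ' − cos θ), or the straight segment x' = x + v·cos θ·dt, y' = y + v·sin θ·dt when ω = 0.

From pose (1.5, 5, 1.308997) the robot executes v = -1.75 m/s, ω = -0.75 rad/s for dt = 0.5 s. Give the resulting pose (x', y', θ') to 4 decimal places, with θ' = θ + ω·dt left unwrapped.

(1.1222, 4.2165, 0.9340)

θ' = 1.3090 + -0.75·0.5 = 0.9340
R = v/ω = -1.75/-0.75 = 2.3333
x' = 1.5 + 2.3333·(sin 0.9340 − sin 1.3090) = 1.1222
y' = 5 − 2.3333·(cos 0.9340 − cos 1.3090) = 4.2165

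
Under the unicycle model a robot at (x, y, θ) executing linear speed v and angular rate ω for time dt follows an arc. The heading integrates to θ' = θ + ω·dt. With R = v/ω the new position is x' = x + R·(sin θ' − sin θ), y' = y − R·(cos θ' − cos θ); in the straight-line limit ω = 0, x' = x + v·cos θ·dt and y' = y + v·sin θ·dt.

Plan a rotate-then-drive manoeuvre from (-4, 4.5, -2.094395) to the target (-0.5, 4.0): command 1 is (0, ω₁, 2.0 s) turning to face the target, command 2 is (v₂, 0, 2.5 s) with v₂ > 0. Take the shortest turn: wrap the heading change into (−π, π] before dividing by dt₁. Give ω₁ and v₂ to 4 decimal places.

heading to target = atan2(4−4.5, -0.5−-4) = -0.1419
Δθ = wrap(-0.1419 − -2.0944) = 1.9525; ω₁ = Δθ/dt₁ = 0.9762
distance = √((-0.5−-4)² + (4−4.5)²) = 3.5355; v₂ = distance/dt₂ = 1.4142

ω₁ = 0.9762, v₂ = 1.4142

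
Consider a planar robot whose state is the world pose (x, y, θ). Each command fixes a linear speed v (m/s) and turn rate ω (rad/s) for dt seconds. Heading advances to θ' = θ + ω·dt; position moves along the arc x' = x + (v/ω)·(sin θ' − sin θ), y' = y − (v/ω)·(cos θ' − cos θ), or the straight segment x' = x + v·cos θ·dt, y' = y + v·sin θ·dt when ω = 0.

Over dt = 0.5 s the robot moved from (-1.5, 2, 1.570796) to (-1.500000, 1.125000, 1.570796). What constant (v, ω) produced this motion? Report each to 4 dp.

v = -1.7500, ω = 0.0000

Δθ = 1.570796 − 1.570796 = 0.000000
ω = Δθ/dt = 0.000000/0.5 = 0.0000
ω = 0 → v = (Δx·cos θ + Δy·sin θ)/dt = -1.7500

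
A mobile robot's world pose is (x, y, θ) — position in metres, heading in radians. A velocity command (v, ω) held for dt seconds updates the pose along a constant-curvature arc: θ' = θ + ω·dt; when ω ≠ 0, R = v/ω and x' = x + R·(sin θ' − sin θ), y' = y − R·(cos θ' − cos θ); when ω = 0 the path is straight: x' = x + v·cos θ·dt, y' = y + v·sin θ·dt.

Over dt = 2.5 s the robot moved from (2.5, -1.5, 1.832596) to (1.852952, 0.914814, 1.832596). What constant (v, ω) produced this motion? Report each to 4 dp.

Δθ = 1.832596 − 1.832596 = 0.000000
ω = Δθ/dt = 0.000000/2.5 = 0.0000
ω = 0 → v = (Δx·cos θ + Δy·sin θ)/dt = 1.0000

v = 1.0000, ω = 0.0000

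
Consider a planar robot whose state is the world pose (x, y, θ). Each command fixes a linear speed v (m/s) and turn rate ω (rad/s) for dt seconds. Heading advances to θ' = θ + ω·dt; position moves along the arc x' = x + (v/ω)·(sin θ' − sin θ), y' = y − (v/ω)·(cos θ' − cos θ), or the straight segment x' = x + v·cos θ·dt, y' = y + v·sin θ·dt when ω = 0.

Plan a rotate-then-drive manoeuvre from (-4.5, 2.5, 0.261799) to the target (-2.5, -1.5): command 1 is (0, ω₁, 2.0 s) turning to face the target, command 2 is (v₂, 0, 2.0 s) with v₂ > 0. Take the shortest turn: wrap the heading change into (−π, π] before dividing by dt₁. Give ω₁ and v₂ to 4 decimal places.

ω₁ = -0.6845, v₂ = 2.2361

heading to target = atan2(-1.5−2.5, -2.5−-4.5) = -1.1071
Δθ = wrap(-1.1071 − 0.2618) = -1.3689; ω₁ = Δθ/dt₁ = -0.6845
distance = √((-2.5−-4.5)² + (-1.5−2.5)²) = 4.4721; v₂ = distance/dt₂ = 2.2361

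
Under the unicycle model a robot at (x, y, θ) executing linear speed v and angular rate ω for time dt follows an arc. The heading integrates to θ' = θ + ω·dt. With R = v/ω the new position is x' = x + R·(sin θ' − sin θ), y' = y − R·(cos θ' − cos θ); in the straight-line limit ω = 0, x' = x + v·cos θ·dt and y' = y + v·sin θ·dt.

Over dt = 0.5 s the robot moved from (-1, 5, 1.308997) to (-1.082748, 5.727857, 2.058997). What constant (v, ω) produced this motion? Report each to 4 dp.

v = 1.5000, ω = 1.5000

Δθ = 2.058997 − 1.308997 = 0.750000
ω = Δθ/dt = 0.750000/0.5 = 1.5000
R = −Δy/(cos θ' − cos θ) = 1.0000
v = R·ω = 1.0000·1.5000 = 1.5000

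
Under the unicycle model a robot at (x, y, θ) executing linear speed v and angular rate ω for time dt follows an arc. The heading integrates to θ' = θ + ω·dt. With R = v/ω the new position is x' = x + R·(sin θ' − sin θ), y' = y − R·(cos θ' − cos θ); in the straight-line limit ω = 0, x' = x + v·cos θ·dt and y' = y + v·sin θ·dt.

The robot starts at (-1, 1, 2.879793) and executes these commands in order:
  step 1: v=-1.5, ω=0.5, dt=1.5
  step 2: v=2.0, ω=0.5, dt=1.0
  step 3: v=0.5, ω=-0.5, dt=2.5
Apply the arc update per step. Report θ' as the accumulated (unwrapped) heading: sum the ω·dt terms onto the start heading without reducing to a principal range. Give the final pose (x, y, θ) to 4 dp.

(-1.3743, -0.4994, 2.8798)

step 1: θ'=3.6298 (R=-3.0000) → pose (1.1836, 1.2482, 3.6298)
step 2: θ'=4.1298 (R=4.0000) → pose (-0.2804, -0.0837, 4.1298)
step 3: θ'=2.8798 (R=-1.0000) → pose (-1.3743, -0.4994, 2.8798)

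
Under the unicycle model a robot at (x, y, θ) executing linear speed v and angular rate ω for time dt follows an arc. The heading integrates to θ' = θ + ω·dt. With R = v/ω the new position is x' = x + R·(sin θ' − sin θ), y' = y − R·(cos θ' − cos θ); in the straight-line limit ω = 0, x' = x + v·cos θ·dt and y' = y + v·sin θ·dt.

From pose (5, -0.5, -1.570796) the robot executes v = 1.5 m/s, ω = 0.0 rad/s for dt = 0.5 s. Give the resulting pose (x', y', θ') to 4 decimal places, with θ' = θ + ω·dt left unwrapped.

θ' = -1.5708 + 0.0·0.5 = -1.5708
ω = 0 → straight: x' = 5 + 1.5·cos(-1.5708)·0.5 = 5.0000
y' = -0.5 + 1.5·sin(-1.5708)·0.5 = -1.2500

(5.0000, -1.2500, -1.5708)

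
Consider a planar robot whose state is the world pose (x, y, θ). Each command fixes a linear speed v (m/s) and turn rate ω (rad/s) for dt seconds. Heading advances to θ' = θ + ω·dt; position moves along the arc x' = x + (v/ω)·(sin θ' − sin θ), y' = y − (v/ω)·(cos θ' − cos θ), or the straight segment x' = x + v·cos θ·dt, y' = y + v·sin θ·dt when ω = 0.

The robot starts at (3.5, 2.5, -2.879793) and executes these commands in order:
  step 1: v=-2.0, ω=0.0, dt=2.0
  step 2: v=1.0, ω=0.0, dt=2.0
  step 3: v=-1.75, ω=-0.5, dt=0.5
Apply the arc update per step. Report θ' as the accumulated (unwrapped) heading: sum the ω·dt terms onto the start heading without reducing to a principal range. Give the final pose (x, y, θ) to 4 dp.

step 1: θ'=-2.8798 (straight) → pose (7.3637, 3.5353, -2.8798)
step 2: θ'=-2.8798 (straight) → pose (5.4319, 3.0176, -2.8798)
step 3: θ'=-3.1298 (R=3.5000) → pose (6.2964, 3.1367, -3.1298)

(6.2964, 3.1367, -3.1298)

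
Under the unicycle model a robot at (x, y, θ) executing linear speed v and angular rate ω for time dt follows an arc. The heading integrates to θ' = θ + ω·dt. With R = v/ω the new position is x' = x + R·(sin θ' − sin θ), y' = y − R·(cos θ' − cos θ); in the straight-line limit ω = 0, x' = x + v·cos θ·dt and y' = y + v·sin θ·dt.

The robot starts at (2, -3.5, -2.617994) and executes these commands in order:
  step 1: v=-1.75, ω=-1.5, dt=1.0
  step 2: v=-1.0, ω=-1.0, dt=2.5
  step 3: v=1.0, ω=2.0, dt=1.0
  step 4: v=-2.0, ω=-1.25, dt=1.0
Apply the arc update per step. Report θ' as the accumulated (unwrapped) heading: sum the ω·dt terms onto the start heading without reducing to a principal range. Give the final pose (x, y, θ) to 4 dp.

(2.1074, -6.4570, -5.8680)

step 1: θ'=-4.1180 (R=1.1667) → pose (3.5499, -3.8570, -4.1180)
step 2: θ'=-6.6180 (R=1.0000) → pose (2.3928, -5.3615, -6.6180)
step 3: θ'=-4.6180 (R=0.5000) → pose (3.0549, -4.8421, -4.6180)
step 4: θ'=-5.8680 (R=1.6000) → pose (2.1074, -6.4570, -5.8680)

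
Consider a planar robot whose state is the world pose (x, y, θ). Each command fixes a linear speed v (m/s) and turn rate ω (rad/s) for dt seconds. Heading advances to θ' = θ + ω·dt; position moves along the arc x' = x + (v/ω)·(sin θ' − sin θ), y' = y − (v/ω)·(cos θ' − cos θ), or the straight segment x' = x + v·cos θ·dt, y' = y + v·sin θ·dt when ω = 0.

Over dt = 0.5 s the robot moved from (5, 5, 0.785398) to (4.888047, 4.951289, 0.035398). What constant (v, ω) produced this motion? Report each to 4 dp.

v = -0.2500, ω = -1.5000

Δθ = 0.035398 − 0.785398 = -0.750000
ω = Δθ/dt = -0.750000/0.5 = -1.5000
R = Δx/(sin θ' − sin θ) = 0.1667
v = R·ω = 0.1667·-1.5000 = -0.2500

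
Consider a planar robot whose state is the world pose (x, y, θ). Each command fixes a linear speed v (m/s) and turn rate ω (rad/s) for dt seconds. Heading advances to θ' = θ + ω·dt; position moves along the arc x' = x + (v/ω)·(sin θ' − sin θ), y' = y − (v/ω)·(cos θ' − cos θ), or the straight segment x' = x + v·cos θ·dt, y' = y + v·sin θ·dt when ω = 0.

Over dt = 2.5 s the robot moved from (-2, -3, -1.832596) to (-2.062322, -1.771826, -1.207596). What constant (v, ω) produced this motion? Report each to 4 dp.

Δθ = -1.207596 − -1.832596 = 0.625000
ω = Δθ/dt = 0.625000/2.5 = 0.2500
R = −Δy/(cos θ' − cos θ) = -2.0000
v = R·ω = -2.0000·0.2500 = -0.5000

v = -0.5000, ω = 0.2500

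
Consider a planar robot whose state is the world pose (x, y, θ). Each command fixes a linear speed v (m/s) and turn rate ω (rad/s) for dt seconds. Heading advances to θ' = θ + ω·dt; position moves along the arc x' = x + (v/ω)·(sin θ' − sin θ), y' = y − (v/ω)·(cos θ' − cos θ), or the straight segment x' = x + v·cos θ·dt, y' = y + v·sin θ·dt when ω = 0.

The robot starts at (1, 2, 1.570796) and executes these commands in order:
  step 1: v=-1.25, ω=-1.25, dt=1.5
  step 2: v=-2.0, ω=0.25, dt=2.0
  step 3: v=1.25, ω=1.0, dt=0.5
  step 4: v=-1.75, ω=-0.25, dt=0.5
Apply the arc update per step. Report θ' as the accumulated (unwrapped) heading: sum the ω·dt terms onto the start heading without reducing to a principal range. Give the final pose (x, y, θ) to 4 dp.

step 1: θ'=-0.3042 (R=1.0000) → pose (-0.2995, 1.0459, -0.3042)
step 2: θ'=0.1958 (R=-8.0000) → pose (-4.2522, 1.2604, 0.1958)
step 3: θ'=0.6958 (R=1.2500) → pose (-3.6941, 1.5271, 0.6958)
step 4: θ'=0.5708 (R=7.0000) → pose (-4.3990, 1.0096, 0.5708)

(-4.3990, 1.0096, 0.5708)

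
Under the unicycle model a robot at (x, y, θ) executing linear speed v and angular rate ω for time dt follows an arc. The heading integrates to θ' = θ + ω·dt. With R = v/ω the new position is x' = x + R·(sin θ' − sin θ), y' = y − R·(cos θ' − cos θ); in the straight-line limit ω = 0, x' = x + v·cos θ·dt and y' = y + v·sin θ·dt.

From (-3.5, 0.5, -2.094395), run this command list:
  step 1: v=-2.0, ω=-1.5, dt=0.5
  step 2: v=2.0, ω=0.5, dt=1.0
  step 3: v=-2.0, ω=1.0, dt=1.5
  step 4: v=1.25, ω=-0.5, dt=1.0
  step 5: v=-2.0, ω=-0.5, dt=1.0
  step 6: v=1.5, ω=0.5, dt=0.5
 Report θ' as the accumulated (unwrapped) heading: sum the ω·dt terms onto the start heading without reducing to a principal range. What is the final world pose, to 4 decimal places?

step 1: θ'=-2.8444 (R=1.3333) → pose (-2.7358, 1.1082, -2.8444)
step 2: θ'=-2.3444 (R=4.0000) → pose (-4.4260, 0.0784, -2.3444)
step 3: θ'=-0.8444 (R=-2.0000) → pose (-4.3617, 2.8042, -0.8444)
step 4: θ'=-1.3444 (R=-2.5000) → pose (-3.7944, 1.7049, -1.3444)
step 5: θ'=-1.8444 (R=4.0000) → pose (-3.7477, 3.6836, -1.8444)
step 6: θ'=-1.5944 (R=3.0000) → pose (-3.8584, 2.9438, -1.5944)

(-3.8584, 2.9438, -1.5944)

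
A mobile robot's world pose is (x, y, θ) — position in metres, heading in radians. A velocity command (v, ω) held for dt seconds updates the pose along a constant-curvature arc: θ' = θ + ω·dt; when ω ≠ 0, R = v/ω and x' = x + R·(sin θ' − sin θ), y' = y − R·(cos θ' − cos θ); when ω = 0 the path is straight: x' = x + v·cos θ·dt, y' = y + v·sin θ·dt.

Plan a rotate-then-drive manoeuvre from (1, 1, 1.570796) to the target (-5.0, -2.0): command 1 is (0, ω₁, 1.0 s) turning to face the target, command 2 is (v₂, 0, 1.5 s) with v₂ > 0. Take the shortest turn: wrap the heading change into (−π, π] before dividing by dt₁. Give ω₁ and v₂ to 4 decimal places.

heading to target = atan2(-2−1, -5−1) = -2.6779
Δθ = wrap(-2.6779 − 1.5708) = 2.0344; ω₁ = Δθ/dt₁ = 2.0344
distance = √((-5−1)² + (-2−1)²) = 6.7082; v₂ = distance/dt₂ = 4.4721

ω₁ = 2.0344, v₂ = 4.4721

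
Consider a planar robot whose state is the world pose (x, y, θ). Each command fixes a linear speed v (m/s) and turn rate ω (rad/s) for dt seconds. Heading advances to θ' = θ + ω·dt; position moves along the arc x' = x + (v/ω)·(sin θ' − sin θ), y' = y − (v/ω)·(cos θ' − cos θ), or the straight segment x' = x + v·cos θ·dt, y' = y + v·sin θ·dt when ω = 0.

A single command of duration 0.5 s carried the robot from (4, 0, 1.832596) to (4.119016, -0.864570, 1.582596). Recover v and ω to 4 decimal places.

v = -1.7500, ω = -0.5000

Δθ = 1.582596 − 1.832596 = -0.250000
ω = Δθ/dt = -0.250000/0.5 = -0.5000
R = −Δy/(cos θ' − cos θ) = 3.5000
v = R·ω = 3.5000·-0.5000 = -1.7500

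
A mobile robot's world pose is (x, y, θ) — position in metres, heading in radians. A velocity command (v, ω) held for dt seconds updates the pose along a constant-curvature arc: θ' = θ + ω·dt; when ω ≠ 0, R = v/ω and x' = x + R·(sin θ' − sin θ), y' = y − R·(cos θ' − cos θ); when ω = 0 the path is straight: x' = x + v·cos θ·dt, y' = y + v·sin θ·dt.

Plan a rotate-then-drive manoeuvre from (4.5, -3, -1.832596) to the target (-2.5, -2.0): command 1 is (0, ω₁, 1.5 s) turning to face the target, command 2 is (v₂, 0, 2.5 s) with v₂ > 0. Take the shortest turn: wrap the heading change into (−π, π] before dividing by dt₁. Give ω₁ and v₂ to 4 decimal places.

ω₁ = -0.9673, v₂ = 2.8284

heading to target = atan2(-2−-3, -2.5−4.5) = 2.9997
Δθ = wrap(2.9997 − -1.8326) = -1.4509; ω₁ = Δθ/dt₁ = -0.9673
distance = √((-2.5−4.5)² + (-2−-3)²) = 7.0711; v₂ = distance/dt₂ = 2.8284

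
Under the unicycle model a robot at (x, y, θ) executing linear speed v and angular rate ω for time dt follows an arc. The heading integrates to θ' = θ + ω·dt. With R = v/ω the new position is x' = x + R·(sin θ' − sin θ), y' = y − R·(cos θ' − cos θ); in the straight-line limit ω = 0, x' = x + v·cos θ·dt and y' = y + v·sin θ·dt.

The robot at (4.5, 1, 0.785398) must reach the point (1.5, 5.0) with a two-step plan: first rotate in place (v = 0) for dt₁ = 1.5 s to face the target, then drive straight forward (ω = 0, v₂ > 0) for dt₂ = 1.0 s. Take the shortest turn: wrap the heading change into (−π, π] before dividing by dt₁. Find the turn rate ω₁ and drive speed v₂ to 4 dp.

ω₁ = 0.9526, v₂ = 5.0000

heading to target = atan2(5−1, 1.5−4.5) = 2.2143
Δθ = wrap(2.2143 − 0.7854) = 1.4289; ω₁ = Δθ/dt₁ = 0.9526
distance = √((1.5−4.5)² + (5−1)²) = 5.0000; v₂ = distance/dt₂ = 5.0000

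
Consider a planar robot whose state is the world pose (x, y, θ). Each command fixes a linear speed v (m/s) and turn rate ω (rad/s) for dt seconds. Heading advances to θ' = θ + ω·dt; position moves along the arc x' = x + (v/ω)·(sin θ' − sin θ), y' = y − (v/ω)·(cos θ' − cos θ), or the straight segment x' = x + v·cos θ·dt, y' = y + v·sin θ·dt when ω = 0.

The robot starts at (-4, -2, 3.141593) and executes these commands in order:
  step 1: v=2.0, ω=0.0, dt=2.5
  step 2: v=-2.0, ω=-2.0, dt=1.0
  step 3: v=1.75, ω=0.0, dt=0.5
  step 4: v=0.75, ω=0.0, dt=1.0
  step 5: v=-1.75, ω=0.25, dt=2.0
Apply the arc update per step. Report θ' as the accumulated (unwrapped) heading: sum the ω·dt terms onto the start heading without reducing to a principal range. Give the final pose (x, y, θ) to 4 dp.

step 1: θ'=3.1416 (straight) → pose (-9.0000, -2.0000, 3.1416)
step 2: θ'=1.1416 (R=1.0000) → pose (-8.0907, -3.4161, 1.1416)
step 3: θ'=1.1416 (straight) → pose (-7.7266, -2.6205, 1.1416)
step 4: θ'=1.1416 (straight) → pose (-7.4145, -1.9385, 1.1416)
step 5: θ'=1.6416 (R=-7.0000) → pose (-8.0318, -5.3467, 1.6416)

(-8.0318, -5.3467, 1.6416)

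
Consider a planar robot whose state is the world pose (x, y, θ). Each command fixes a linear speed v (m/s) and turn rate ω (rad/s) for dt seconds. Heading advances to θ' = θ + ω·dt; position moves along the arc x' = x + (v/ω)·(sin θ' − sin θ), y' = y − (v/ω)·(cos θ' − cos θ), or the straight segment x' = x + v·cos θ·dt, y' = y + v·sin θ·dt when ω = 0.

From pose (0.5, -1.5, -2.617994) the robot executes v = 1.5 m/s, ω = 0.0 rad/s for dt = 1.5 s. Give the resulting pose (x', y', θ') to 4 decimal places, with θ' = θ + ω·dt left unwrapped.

(-1.4486, -2.6250, -2.6180)

θ' = -2.6180 + 0.0·1.5 = -2.6180
ω = 0 → straight: x' = 0.5 + 1.5·cos(-2.6180)·1.5 = -1.4486
y' = -1.5 + 1.5·sin(-2.6180)·1.5 = -2.6250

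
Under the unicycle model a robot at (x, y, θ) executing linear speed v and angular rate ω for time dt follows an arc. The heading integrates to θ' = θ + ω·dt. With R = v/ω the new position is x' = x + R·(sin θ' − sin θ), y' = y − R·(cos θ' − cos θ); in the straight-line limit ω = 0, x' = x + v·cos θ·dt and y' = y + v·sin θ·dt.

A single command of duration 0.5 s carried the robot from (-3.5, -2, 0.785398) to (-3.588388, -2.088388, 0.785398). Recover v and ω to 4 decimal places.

v = -0.2500, ω = 0.0000

Δθ = 0.785398 − 0.785398 = 0.000000
ω = Δθ/dt = 0.000000/0.5 = 0.0000
ω = 0 → v = (Δx·cos θ + Δy·sin θ)/dt = -0.2500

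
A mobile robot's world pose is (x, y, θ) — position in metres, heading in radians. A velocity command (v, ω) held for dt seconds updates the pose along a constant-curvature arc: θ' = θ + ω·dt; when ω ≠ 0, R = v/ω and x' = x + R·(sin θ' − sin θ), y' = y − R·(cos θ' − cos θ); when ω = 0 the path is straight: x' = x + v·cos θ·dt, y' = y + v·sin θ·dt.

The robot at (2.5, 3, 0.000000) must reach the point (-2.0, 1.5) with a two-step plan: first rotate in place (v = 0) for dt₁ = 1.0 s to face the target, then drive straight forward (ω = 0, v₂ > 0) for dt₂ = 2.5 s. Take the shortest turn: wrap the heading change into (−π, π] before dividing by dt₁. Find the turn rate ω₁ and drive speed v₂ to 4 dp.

ω₁ = -2.8198, v₂ = 1.8974

heading to target = atan2(1.5−3, -2−2.5) = -2.8198
Δθ = wrap(-2.8198 − 0.0000) = -2.8198; ω₁ = Δθ/dt₁ = -2.8198
distance = √((-2−2.5)² + (1.5−3)²) = 4.7434; v₂ = distance/dt₂ = 1.8974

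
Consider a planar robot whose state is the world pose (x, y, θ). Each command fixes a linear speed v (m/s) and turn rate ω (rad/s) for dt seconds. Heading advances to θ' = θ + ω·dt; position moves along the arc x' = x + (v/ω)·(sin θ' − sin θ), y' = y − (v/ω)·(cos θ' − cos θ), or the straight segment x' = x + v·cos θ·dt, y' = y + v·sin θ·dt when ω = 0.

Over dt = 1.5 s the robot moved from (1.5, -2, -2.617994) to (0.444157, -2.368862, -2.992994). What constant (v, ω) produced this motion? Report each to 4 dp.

Δθ = -2.992994 − -2.617994 = -0.375000
ω = Δθ/dt = -0.375000/1.5 = -0.2500
R = Δx/(sin θ' − sin θ) = -3.0000
v = R·ω = -3.0000·-0.2500 = 0.7500

v = 0.7500, ω = -0.2500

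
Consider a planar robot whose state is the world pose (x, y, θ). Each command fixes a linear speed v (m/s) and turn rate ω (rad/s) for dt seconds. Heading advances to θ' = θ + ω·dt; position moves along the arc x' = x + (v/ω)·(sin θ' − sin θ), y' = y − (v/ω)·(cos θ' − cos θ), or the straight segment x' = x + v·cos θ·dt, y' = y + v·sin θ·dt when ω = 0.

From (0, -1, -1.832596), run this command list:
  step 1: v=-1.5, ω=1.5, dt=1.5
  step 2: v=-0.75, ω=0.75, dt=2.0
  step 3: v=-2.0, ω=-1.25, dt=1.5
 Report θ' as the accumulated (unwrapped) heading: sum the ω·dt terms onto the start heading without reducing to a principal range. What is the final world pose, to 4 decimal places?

step 1: θ'=0.4174 (R=-1.0000) → pose (-1.3713, 0.1730, 0.4174)
step 2: θ'=1.9174 (R=-1.0000) → pose (-1.9065, -1.0809, 1.9174)
step 3: θ'=0.0424 (R=1.6000) → pose (-3.3435, -3.2230, 0.0424)

(-3.3435, -3.2230, 0.0424)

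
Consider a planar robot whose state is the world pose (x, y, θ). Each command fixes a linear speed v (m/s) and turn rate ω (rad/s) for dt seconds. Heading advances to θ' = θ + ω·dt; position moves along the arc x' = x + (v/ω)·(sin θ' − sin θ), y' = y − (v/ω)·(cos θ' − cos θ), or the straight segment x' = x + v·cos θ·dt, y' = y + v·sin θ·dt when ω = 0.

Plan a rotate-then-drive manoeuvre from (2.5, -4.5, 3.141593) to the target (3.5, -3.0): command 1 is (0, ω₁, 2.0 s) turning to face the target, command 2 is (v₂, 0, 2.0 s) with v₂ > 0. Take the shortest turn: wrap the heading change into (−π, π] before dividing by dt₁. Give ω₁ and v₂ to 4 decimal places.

heading to target = atan2(-3−-4.5, 3.5−2.5) = 0.9828
Δθ = wrap(0.9828 − 3.1416) = -2.1588; ω₁ = Δθ/dt₁ = -1.0794
distance = √((3.5−2.5)² + (-3−-4.5)²) = 1.8028; v₂ = distance/dt₂ = 0.9014

ω₁ = -1.0794, v₂ = 0.9014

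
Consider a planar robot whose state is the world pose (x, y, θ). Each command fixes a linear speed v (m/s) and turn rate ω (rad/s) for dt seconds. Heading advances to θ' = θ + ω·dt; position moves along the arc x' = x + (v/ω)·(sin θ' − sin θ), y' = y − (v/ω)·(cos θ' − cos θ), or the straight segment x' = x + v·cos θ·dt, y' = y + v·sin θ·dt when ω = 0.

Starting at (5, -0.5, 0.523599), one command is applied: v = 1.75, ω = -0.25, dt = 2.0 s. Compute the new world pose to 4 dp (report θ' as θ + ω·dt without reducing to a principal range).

θ' = 0.5236 + -0.25·2.0 = 0.0236
R = v/ω = 1.75/-0.25 = -7.0000
x' = 5 + -7.0000·(sin 0.0236 − sin 0.5236) = 8.3348
y' = -0.5 − -7.0000·(cos 0.0236 − cos 0.5236) = 0.4359

(8.3348, 0.4359, 0.0236)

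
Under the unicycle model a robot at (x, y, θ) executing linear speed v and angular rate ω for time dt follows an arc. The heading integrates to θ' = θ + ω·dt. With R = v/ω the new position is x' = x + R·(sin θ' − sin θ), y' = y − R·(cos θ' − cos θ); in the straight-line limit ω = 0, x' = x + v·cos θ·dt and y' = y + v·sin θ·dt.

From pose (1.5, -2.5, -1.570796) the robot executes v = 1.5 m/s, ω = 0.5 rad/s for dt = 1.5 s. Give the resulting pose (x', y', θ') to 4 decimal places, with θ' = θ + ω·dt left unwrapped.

(2.3049, -4.5449, -0.8208)

θ' = -1.5708 + 0.5·1.5 = -0.8208
R = v/ω = 1.5/0.5 = 3.0000
x' = 1.5 + 3.0000·(sin -0.8208 − sin -1.5708) = 2.3049
y' = -2.5 − 3.0000·(cos -0.8208 − cos -1.5708) = -4.5449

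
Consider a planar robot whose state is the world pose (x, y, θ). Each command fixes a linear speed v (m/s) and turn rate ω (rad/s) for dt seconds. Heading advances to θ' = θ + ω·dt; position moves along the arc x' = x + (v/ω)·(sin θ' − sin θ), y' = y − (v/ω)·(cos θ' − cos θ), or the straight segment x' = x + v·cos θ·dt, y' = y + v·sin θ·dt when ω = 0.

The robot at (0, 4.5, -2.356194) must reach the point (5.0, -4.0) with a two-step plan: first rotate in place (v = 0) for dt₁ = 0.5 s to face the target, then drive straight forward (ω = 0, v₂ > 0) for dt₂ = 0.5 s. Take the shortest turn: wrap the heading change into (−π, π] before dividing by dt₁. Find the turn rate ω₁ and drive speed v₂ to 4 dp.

heading to target = atan2(-4−4.5, 5−0) = -1.0391
Δθ = wrap(-1.0391 − -2.3562) = 1.3171; ω₁ = Δθ/dt₁ = 2.6342
distance = √((5−0)² + (-4−4.5)²) = 9.8615; v₂ = distance/dt₂ = 19.7231

ω₁ = 2.6342, v₂ = 19.7231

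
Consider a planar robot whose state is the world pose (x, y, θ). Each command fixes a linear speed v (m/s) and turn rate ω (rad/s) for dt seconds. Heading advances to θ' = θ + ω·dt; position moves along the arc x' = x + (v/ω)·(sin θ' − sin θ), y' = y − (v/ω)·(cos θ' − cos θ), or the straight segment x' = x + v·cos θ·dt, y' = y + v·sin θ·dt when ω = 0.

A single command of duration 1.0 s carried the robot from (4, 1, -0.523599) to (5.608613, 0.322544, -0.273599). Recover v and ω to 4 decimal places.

v = 1.7500, ω = 0.2500

Δθ = -0.273599 − -0.523599 = 0.250000
ω = Δθ/dt = 0.250000/1.0 = 0.2500
R = Δx/(sin θ' − sin θ) = 7.0000
v = R·ω = 7.0000·0.2500 = 1.7500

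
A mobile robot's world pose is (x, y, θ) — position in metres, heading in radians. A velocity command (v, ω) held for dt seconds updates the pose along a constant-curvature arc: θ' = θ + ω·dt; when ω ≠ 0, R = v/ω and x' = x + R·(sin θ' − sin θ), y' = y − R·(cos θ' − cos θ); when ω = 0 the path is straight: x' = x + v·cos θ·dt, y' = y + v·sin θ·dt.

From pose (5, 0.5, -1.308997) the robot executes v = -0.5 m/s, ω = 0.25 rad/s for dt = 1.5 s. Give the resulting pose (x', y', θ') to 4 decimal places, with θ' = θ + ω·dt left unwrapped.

θ' = -1.3090 + 0.25·1.5 = -0.9340
R = v/ω = -0.5/0.25 = -2.0000
x' = 5 + -2.0000·(sin -0.9340 − sin -1.3090) = 4.6762
y' = 0.5 − -2.0000·(cos -0.9340 − cos -1.3090) = 1.1716

(4.6762, 1.1716, -0.9340)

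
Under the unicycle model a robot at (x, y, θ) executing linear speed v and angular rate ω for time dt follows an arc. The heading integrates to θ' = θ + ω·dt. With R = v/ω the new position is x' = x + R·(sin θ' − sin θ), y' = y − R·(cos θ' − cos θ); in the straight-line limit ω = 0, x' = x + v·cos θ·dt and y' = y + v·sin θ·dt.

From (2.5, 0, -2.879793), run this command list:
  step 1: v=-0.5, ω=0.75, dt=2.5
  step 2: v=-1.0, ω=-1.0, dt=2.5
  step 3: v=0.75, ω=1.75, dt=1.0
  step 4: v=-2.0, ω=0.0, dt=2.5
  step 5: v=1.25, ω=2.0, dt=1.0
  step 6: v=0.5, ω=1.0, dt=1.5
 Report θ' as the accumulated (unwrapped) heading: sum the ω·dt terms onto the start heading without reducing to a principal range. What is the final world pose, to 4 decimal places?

step 1: θ'=-1.0048 (R=-0.6667) → pose (2.8902, 1.0015, -1.0048)
step 2: θ'=-3.5048 (R=1.0000) → pose (4.0895, 2.4725, -3.5048)
step 3: θ'=-1.7548 (R=0.4286) → pose (3.5159, 2.1503, -1.7548)
step 4: θ'=-1.7548 (straight) → pose (4.4307, 7.0659, -1.7548)
step 5: θ'=0.2452 (R=0.6250) → pose (5.1969, 6.3452, 0.2452)
step 6: θ'=1.7452 (R=0.5000) → pose (5.5679, 6.9170, 1.7452)

(5.5679, 6.9170, 1.7452)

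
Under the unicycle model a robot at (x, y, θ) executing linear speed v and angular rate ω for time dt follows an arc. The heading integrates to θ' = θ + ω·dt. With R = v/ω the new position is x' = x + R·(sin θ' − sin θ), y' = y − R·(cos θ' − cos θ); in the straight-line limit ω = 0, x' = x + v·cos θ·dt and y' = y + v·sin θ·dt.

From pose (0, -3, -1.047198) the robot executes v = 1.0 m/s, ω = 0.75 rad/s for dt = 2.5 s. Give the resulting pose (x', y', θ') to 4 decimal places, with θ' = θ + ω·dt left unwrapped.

(2.1366, -3.2353, 0.8278)

θ' = -1.0472 + 0.75·2.5 = 0.8278
R = v/ω = 1.0/0.75 = 1.3333
x' = 0 + 1.3333·(sin 0.8278 − sin -1.0472) = 2.1366
y' = -3 − 1.3333·(cos 0.8278 − cos -1.0472) = -3.2353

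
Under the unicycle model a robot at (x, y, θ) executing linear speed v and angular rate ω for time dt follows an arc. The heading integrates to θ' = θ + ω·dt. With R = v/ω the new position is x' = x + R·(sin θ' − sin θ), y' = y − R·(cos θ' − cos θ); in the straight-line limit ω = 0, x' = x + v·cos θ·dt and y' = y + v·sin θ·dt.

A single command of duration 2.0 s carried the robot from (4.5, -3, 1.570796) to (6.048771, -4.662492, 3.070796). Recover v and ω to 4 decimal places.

Δθ = 3.070796 − 1.570796 = 1.500000
ω = Δθ/dt = 1.500000/2.0 = 0.7500
R = −Δy/(cos θ' − cos θ) = -1.6667
v = R·ω = -1.6667·0.7500 = -1.2500

v = -1.2500, ω = 0.7500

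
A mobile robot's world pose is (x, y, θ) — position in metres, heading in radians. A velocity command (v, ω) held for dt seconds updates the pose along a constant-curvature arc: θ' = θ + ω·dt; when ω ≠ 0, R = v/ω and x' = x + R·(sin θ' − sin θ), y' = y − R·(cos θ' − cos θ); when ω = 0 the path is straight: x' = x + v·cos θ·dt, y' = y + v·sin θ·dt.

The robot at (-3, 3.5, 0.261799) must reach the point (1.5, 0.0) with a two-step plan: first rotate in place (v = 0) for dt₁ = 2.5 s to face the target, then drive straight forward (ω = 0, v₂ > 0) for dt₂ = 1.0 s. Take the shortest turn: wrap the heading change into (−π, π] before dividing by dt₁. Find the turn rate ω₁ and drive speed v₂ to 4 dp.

ω₁ = -0.3691, v₂ = 5.7009

heading to target = atan2(0−3.5, 1.5−-3) = -0.6610
Δθ = wrap(-0.6610 − 0.2618) = -0.9228; ω₁ = Δθ/dt₁ = -0.3691
distance = √((1.5−-3)² + (0−3.5)²) = 5.7009; v₂ = distance/dt₂ = 5.7009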